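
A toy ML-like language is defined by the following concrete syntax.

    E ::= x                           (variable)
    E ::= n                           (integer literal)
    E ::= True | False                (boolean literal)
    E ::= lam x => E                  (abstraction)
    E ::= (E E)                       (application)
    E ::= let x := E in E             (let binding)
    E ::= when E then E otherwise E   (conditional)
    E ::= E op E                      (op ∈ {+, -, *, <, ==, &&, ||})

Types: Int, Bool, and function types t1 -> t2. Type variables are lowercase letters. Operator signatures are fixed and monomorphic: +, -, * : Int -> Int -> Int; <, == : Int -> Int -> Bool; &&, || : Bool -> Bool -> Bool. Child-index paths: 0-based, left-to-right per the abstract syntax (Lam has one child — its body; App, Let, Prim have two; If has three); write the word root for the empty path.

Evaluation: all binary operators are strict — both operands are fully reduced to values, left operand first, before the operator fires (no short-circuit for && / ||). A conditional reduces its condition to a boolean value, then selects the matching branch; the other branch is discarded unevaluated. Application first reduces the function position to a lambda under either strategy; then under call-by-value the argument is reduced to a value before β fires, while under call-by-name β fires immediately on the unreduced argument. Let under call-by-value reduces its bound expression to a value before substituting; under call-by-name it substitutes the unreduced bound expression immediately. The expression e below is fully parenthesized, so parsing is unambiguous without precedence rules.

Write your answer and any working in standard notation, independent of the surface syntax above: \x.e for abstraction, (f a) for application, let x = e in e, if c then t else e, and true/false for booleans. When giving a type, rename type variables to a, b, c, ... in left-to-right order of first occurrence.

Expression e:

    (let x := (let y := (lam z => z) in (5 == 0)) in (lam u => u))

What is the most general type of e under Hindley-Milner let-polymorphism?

Derivation:
z : a
\z._ : a -> a
let y : forall. a -> a
  unify Int ~ Int
  unify Int ~ Int
let x : Bool
u : b
\u._ : b -> b

Answer: a -> a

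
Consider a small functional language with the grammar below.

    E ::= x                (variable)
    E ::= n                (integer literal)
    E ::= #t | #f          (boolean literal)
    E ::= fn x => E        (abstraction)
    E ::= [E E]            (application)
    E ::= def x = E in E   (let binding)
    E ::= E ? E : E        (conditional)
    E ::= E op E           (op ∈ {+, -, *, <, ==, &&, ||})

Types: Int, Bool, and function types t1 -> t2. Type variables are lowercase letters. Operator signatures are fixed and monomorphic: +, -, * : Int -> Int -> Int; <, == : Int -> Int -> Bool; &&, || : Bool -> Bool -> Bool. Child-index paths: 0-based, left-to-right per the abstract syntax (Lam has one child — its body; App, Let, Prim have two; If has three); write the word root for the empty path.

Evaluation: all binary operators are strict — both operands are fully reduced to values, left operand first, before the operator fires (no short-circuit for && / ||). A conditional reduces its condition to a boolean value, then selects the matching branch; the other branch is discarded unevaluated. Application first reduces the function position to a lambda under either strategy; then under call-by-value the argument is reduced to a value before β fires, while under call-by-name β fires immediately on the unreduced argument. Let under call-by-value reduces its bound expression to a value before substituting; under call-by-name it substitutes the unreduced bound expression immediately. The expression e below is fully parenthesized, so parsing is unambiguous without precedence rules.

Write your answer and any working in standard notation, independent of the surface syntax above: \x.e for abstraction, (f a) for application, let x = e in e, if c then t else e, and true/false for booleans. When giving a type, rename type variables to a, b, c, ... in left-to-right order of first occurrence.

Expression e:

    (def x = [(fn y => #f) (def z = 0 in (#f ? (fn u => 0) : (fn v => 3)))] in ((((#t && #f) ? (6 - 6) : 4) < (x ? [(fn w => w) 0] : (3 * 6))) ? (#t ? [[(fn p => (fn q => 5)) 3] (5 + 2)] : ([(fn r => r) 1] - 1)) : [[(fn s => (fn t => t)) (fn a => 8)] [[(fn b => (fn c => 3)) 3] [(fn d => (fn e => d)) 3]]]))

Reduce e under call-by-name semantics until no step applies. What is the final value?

Trace:
step 0: (let x = ((\y.false) (let z = 0 in (if false then (\u.0) else (\v.3)))) in (if ((if (true && false) then (6 - 6) else 4) < (if x then ((\w.w) 0) else (3 * 6))) then (if true then (((\p.(\q.5)) 3) (5 + 2)) else (((\r.r) 1) - 1)) else (((\s.(\t.t)) (\a.8)) (((\b.(\c.3)) 3) ((\d.(\e.d)) 3)))))
step 1: [let@root] (if ((if (true && false) then (6 - 6) else 4) < (if ((\y.false) (let z = 0 in (if false then (\u.0) else (\v.3)))) then ((\w.w) 0) else (3 * 6))) then (if true then (((\p.(\q.5)) 3) (5 + 2)) else (((\r.r) 1) - 1)) else (((\s.(\t.t)) (\a.8)) (((\b.(\c.3)) 3) ((\d.(\e.d)) 3))))
step 2: [delta@0.0.0] (if ((if false then (6 - 6) else 4) < (if ((\y.false) (let z = 0 in (if false then (\u.0) else (\v.3)))) then ((\w.w) 0) else (3 * 6))) then (if true then (((\p.(\q.5)) 3) (5 + 2)) else (((\r.r) 1) - 1)) else (((\s.(\t.t)) (\a.8)) (((\b.(\c.3)) 3) ((\d.(\e.d)) 3))))
step 3: [if@0.0] (if (4 < (if ((\y.false) (let z = 0 in (if false then (\u.0) else (\v.3)))) then ((\w.w) 0) else (3 * 6))) then (if true then (((\p.(\q.5)) 3) (5 + 2)) else (((\r.r) 1) - 1)) else (((\s.(\t.t)) (\a.8)) (((\b.(\c.3)) 3) ((\d.(\e.d)) 3))))
step 4: [beta@0.1.0] (if (4 < (if false then ((\w.w) 0) else (3 * 6))) then (if true then (((\p.(\q.5)) 3) (5 + 2)) else (((\r.r) 1) - 1)) else (((\s.(\t.t)) (\a.8)) (((\b.(\c.3)) 3) ((\d.(\e.d)) 3))))
step 5: [if@0.1] (if (4 < (3 * 6)) then (if true then (((\p.(\q.5)) 3) (5 + 2)) else (((\r.r) 1) - 1)) else (((\s.(\t.t)) (\a.8)) (((\b.(\c.3)) 3) ((\d.(\e.d)) 3))))
step 6: [delta@0.1] (if (4 < 18) then (if true then (((\p.(\q.5)) 3) (5 + 2)) else (((\r.r) 1) - 1)) else (((\s.(\t.t)) (\a.8)) (((\b.(\c.3)) 3) ((\d.(\e.d)) 3))))
step 7: [delta@0] (if true then (if true then (((\p.(\q.5)) 3) (5 + 2)) else (((\r.r) 1) - 1)) else (((\s.(\t.t)) (\a.8)) (((\b.(\c.3)) 3) ((\d.(\e.d)) 3))))
step 8: [if@root] (if true then (((\p.(\q.5)) 3) (5 + 2)) else (((\r.r) 1) - 1))
step 9: [if@root] (((\p.(\q.5)) 3) (5 + 2))
step 10: [beta@0] ((\q.5) (5 + 2))
step 11: [beta@root] 5

Answer: 5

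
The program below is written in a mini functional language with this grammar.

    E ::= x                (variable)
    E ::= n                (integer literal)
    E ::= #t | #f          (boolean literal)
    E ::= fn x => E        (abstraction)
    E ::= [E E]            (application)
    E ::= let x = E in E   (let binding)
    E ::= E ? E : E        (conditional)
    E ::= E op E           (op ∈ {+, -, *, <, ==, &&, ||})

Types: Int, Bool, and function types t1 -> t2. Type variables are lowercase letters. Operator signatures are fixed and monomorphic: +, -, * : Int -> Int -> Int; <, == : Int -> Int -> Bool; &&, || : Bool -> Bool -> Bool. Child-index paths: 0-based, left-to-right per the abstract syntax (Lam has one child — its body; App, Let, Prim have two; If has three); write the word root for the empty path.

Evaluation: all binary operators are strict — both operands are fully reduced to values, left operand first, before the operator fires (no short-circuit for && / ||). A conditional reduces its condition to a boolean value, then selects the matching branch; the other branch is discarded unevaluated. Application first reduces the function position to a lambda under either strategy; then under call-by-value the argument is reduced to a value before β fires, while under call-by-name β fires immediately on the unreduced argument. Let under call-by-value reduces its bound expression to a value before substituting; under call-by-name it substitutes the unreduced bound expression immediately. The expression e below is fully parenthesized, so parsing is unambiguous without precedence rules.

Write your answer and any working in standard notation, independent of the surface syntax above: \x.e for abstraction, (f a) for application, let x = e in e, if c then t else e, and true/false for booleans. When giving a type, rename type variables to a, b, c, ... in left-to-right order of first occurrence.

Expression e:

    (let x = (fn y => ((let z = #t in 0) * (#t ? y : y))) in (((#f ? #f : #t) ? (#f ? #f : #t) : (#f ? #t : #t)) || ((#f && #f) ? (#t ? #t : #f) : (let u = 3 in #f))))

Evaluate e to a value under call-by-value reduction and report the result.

Answer: true

Trace:
step 0: (let x = (\y.((let z = true in 0) * (if true then y else y))) in ((if (if false then false else true) then (if false then false else true) else (if false then true else true)) || (if (false && false) then (if true then true else false) else (let u = 3 in false))))
step 1: [let@root] ((if (if false then false else true) then (if false then false else true) else (if false then true else true)) || (if (false && false) then (if true then true else false) else (let u = 3 in false)))
step 2: [if@0.0] ((if true then (if false then false else true) else (if false then true else true)) || (if (false && false) then (if true then true else false) else (let u = 3 in false)))
step 3: [if@0] ((if false then false else true) || (if (false && false) then (if true then true else false) else (let u = 3 in false)))
step 4: [if@0] (true || (if (false && false) then (if true then true else false) else (let u = 3 in false)))
step 5: [delta@1.0] (true || (if false then (if true then true else false) else (let u = 3 in false)))
step 6: [if@1] (true || (let u = 3 in false))
step 7: [let@1] (true || false)
step 8: [delta@root] true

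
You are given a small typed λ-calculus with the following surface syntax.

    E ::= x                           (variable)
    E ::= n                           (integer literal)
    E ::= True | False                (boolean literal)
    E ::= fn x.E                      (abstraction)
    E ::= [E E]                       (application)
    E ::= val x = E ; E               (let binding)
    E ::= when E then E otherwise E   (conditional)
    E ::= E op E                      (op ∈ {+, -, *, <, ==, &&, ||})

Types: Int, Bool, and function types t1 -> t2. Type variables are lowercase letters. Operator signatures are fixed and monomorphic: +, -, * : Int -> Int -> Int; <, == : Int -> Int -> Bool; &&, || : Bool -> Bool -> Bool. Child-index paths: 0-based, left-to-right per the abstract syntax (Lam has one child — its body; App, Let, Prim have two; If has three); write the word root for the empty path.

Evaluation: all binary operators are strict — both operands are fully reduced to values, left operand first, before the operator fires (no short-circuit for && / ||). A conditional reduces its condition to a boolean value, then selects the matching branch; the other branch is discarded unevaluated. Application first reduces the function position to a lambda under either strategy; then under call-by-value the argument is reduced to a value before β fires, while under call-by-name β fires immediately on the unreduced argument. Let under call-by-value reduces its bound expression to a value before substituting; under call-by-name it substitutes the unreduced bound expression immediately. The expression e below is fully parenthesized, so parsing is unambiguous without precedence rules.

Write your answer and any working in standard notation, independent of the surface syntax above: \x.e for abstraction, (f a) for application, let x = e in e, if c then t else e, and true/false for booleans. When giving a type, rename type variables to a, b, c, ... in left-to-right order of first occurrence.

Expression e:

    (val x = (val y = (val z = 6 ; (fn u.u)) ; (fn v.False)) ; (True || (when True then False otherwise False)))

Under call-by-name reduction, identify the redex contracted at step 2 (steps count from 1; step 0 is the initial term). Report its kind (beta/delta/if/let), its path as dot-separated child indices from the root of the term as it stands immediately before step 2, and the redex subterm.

Answer: if at 1 : (if true then false else false)

Trace:
step 0: (let x = (let y = (let z = 6 in (\u.u)) in (\v.false)) in (true || (if true then false else false)))
step 1: [let@root] (true || (if true then false else false))
step 2: [if@1] (true || false)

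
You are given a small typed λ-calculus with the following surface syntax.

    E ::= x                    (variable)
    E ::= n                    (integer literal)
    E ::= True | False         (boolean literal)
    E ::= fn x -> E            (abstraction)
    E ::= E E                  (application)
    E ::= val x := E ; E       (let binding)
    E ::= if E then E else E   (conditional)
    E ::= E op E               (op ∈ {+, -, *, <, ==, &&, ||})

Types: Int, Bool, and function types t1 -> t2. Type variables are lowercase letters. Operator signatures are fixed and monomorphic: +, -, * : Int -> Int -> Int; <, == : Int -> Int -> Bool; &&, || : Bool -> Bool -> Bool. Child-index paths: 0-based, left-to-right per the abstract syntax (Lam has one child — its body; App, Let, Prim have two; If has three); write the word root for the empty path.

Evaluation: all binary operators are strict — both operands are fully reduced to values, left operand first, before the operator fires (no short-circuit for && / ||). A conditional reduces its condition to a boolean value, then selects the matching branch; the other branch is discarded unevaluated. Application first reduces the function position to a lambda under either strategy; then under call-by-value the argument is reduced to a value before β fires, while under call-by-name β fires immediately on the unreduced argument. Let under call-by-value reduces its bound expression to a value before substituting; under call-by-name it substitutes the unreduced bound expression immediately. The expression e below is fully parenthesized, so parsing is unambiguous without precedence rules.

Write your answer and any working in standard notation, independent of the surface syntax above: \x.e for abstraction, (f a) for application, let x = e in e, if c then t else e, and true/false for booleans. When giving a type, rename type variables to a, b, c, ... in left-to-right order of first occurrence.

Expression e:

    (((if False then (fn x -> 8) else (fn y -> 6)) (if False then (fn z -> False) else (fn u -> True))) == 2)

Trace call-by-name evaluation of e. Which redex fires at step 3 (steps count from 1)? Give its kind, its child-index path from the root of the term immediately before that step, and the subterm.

Answer: delta at root : (6 == 2)

Derivation:
step 0: (((if false then (\x.8) else (\y.6)) (if false then (\z.false) else (\u.true))) == 2)
step 1: [if@0.0] (((\y.6) (if false then (\z.false) else (\u.true))) == 2)
step 2: [beta@0] (6 == 2)
step 3: [delta@root] false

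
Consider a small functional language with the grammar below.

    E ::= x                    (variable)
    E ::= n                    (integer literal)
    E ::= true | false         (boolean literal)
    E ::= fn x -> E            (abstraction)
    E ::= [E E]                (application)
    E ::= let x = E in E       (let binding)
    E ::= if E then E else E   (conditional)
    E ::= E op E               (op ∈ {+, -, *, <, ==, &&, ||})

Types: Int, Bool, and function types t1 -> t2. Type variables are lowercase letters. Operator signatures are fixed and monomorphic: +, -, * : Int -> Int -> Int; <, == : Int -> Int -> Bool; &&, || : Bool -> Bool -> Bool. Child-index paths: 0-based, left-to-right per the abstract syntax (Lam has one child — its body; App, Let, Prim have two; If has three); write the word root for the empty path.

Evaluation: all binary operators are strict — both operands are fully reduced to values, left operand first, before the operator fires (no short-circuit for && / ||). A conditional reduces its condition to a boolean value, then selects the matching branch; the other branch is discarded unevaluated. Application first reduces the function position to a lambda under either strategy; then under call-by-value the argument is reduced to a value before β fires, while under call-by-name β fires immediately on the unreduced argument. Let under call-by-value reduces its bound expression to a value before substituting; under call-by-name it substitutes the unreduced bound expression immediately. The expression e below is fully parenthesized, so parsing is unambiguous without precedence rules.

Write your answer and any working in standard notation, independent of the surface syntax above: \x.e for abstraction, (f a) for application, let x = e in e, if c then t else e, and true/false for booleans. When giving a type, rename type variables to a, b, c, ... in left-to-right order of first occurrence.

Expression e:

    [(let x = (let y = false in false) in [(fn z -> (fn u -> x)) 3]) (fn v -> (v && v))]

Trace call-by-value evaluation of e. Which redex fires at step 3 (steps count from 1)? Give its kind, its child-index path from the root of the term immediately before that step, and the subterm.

Answer: beta at 0 : ((\z.(\u.false)) 3)

Derivation:
step 0: ((let x = (let y = false in false) in ((\z.(\u.x)) 3)) (\v.(v && v)))
step 1: [let@0.0] ((let x = false in ((\z.(\u.x)) 3)) (\v.(v && v)))
step 2: [let@0] (((\z.(\u.false)) 3) (\v.(v && v)))
step 3: [beta@0] ((\u.false) (\v.(v && v)))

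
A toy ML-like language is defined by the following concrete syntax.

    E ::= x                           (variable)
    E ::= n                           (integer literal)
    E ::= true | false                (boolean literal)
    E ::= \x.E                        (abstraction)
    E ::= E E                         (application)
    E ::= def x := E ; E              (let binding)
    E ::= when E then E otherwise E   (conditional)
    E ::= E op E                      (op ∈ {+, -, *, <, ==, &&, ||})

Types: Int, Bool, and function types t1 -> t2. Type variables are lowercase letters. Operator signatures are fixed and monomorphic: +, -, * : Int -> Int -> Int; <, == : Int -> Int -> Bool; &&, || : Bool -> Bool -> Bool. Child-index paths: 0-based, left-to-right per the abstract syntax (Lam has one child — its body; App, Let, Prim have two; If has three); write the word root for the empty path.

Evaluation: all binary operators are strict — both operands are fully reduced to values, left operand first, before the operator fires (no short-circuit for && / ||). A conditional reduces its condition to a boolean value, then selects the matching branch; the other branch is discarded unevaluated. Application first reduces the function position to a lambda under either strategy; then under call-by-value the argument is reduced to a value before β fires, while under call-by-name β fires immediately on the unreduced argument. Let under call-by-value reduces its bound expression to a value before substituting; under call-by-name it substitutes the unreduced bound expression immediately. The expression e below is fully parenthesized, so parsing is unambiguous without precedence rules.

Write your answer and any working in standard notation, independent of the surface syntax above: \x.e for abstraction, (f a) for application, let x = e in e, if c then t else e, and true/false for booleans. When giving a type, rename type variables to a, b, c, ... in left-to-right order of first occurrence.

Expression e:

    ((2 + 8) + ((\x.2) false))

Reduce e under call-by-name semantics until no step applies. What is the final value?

Trace:
step 0: ((2 + 8) + ((\x.2) false))
step 1: [delta@0] (10 + ((\x.2) false))
step 2: [beta@1] (10 + 2)
step 3: [delta@root] 12

Answer: 12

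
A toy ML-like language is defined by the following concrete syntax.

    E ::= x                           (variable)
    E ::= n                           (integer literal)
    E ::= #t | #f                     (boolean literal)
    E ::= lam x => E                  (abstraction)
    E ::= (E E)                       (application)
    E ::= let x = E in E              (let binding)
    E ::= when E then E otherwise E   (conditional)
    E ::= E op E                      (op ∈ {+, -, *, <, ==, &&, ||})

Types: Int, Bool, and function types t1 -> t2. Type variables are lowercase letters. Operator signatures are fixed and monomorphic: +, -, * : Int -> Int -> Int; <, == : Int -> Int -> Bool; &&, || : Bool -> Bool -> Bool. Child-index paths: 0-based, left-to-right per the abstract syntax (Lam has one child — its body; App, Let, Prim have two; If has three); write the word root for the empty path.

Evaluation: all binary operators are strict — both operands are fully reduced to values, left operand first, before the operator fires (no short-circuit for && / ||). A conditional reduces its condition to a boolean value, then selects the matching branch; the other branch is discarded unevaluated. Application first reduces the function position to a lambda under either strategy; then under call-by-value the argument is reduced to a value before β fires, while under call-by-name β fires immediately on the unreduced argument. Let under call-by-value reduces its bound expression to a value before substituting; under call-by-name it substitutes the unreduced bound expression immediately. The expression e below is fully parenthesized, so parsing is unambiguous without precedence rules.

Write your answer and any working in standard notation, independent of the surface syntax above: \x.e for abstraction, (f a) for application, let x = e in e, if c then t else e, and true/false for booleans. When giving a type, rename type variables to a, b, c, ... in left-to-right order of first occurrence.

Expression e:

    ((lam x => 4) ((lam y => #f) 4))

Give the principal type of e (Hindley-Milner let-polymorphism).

Trace:
\x._ : a -> Int
\y._ : b -> Bool
  unify b -> Bool ~ Int -> c
  unify b ~ Int
  unify Bool ~ c
_ _ : Bool
  unify a -> Int ~ Bool -> d
  unify a ~ Bool
  unify Int ~ d
_ _ : Int

Answer: Int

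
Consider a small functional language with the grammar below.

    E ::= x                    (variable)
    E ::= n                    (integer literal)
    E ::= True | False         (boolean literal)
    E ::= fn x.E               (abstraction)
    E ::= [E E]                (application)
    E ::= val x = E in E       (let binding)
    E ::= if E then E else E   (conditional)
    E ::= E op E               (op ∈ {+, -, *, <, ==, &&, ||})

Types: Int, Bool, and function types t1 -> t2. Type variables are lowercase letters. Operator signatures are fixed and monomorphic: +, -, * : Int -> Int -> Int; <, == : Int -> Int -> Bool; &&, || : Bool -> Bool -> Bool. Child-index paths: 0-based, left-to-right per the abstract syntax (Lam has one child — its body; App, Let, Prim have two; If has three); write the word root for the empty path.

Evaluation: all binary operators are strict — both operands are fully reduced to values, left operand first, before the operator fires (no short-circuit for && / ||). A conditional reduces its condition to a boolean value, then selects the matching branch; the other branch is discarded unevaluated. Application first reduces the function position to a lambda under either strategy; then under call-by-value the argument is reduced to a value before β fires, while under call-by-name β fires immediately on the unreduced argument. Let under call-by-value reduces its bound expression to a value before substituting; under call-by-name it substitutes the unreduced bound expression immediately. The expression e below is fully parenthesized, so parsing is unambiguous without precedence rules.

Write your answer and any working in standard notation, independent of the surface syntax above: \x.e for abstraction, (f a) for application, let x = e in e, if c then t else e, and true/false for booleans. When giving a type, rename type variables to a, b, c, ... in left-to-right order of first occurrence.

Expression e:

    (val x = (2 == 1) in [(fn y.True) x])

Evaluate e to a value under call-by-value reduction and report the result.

Answer: true

Working:
step 0: (let x = (2 == 1) in ((\y.true) x))
step 1: [delta@0] (let x = false in ((\y.true) x))
step 2: [let@root] ((\y.true) false)
step 3: [beta@root] true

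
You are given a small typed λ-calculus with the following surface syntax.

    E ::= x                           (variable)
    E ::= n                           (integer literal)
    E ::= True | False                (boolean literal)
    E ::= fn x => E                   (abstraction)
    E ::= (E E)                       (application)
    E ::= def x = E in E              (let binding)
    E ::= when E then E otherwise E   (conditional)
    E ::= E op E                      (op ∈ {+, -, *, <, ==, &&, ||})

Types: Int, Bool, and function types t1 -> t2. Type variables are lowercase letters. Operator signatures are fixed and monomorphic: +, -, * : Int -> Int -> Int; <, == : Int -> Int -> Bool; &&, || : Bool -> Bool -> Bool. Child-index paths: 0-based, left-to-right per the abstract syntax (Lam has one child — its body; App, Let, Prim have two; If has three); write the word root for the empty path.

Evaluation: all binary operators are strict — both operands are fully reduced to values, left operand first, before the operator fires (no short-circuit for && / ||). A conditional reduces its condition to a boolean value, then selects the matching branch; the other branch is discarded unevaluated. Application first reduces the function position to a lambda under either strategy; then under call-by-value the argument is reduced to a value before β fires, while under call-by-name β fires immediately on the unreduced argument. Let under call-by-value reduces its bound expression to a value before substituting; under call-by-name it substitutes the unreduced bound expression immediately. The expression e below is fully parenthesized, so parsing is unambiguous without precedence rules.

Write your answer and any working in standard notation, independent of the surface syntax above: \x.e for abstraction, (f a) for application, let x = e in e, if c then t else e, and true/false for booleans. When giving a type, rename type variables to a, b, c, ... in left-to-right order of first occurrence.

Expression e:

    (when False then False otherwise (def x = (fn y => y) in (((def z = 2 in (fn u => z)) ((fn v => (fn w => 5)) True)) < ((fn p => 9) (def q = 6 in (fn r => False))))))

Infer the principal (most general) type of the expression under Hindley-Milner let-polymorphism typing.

Working:
  unify Bool ~ Bool
y : a
\y._ : a -> a
let x : forall. a -> a
let z : Int
z : Int
\u._ : b -> Int
\w._ : d -> Int
\v._ : c -> d -> Int
  unify c -> d -> Int ~ Bool -> e
  unify c ~ Bool
  unify d -> Int ~ e
_ _ : d -> Int
  unify b -> Int ~ (d -> Int) -> f
  unify b ~ d -> Int
  unify Int ~ f
_ _ : Int
  unify Int ~ Int
\p._ : g -> Int
let q : Int
\r._ : h -> Bool
  unify g -> Int ~ (h -> Bool) -> i
  unify g ~ h -> Bool
  unify Int ~ i
_ _ : Int
  unify Int ~ Int
  unify Bool ~ Bool

Answer: Bool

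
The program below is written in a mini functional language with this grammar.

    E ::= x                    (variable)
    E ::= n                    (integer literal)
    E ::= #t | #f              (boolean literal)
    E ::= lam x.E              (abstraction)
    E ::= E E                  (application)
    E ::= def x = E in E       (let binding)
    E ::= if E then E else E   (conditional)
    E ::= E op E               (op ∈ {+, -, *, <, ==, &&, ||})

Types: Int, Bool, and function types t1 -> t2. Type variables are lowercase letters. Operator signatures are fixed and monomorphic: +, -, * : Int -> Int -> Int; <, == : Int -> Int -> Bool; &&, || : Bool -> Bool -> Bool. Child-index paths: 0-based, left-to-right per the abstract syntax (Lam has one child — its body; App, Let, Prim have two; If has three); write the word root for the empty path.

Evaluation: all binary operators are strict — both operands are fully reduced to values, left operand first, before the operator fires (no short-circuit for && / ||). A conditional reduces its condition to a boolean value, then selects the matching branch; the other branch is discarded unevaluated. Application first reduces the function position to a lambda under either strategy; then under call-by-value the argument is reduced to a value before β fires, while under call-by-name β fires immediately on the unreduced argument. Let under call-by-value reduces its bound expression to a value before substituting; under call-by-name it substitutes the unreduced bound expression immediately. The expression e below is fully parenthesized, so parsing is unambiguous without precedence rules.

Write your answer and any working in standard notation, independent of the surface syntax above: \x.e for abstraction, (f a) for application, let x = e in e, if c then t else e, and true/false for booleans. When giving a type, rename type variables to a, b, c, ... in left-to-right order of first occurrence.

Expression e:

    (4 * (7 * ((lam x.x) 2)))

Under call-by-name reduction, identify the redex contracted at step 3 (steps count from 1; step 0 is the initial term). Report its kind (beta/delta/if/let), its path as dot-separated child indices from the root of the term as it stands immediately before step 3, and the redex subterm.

Answer: delta at root : (4 * 14)

Derivation:
step 0: (4 * (7 * ((\x.x) 2)))
step 1: [beta@1.1] (4 * (7 * 2))
step 2: [delta@1] (4 * 14)
step 3: [delta@root] 56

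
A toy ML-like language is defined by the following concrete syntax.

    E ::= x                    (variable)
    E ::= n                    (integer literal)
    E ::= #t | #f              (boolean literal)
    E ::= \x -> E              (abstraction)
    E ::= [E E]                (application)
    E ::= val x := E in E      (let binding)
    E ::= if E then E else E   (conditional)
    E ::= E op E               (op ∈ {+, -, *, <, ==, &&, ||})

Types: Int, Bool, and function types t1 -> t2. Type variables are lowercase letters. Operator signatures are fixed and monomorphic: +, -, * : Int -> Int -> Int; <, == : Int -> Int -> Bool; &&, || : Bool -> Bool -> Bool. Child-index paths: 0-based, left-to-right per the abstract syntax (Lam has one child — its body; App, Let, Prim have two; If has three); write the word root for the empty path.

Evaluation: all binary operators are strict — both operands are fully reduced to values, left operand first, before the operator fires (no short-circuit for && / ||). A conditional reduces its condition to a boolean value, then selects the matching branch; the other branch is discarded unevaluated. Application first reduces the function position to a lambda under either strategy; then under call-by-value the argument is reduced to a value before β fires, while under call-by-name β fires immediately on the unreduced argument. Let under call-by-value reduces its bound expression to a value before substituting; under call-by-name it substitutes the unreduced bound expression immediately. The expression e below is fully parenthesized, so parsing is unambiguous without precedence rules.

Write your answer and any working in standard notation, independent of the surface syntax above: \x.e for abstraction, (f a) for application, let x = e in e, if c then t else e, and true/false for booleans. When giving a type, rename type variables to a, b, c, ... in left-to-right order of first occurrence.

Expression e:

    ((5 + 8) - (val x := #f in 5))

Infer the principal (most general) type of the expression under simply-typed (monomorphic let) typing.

Working:
  unify Int ~ Int
  unify Int ~ Int
  unify Int ~ Int
let x : Bool
  unify Int ~ Int

Answer: Int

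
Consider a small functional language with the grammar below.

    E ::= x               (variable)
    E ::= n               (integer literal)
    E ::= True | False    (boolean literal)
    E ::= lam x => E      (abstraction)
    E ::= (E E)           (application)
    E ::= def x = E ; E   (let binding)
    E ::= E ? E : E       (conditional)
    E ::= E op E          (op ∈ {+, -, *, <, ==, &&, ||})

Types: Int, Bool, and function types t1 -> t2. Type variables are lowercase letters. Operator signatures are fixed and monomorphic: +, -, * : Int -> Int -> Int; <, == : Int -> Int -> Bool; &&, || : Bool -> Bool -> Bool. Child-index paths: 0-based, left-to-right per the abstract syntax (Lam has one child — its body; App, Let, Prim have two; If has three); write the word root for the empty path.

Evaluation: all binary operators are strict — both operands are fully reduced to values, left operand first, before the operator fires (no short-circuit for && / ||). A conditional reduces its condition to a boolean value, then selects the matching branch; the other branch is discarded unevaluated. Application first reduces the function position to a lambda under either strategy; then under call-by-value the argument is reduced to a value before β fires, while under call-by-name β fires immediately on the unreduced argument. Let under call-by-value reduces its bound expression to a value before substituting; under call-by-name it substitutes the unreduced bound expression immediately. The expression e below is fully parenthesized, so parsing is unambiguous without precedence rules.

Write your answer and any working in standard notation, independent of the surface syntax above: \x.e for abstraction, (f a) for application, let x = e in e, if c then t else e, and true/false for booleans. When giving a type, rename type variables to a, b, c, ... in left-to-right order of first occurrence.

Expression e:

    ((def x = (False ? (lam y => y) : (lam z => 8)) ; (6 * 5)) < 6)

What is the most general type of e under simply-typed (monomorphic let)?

Answer: Bool

Derivation:
  unify Bool ~ Bool
y : a
\y._ : a -> a
\z._ : b -> Int
  unify a -> a ~ b -> Int
  unify a ~ b
  unify b ~ Int
let x : Int -> Int
  unify Int ~ Int
  unify Int ~ Int
  unify Int ~ Int
  unify Int ~ Int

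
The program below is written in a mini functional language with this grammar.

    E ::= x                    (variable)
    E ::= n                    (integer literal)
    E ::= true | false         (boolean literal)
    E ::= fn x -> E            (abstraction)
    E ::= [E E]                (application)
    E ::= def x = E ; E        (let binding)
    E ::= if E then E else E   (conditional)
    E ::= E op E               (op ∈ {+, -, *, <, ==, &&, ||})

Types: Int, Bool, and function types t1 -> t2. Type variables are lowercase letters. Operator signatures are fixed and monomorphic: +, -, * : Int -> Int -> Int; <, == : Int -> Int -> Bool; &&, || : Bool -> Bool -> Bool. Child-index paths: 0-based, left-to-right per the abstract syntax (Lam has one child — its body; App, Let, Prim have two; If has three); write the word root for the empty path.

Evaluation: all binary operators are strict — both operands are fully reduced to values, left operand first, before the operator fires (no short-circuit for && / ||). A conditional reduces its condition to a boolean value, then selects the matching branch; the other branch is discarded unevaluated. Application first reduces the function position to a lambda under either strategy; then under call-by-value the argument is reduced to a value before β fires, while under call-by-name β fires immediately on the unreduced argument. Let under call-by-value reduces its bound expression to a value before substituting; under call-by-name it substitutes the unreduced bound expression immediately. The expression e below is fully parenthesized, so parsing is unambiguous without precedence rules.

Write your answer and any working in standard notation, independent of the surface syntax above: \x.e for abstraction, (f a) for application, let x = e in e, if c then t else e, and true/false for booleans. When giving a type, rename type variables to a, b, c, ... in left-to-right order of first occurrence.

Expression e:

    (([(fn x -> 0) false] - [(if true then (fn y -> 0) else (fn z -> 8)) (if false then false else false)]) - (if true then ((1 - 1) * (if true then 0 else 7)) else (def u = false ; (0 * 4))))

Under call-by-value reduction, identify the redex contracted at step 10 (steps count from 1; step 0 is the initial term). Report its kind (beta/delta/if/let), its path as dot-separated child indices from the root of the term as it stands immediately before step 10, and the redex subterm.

Answer: delta at root : (0 - 0)

Derivation:
step 0: ((((\x.0) false) - ((if true then (\y.0) else (\z.8)) (if false then false else false))) - (if true then ((1 - 1) * (if true then 0 else 7)) else (let u = false in (0 * 4))))
step 1: [beta@0.0] ((0 - ((if true then (\y.0) else (\z.8)) (if false then false else false))) - (if true then ((1 - 1) * (if true then 0 else 7)) else (let u = false in (0 * 4))))
step 2: [if@0.1.0] ((0 - ((\y.0) (if false then false else false))) - (if true then ((1 - 1) * (if true then 0 else 7)) else (let u = false in (0 * 4))))
step 3: [if@0.1.1] ((0 - ((\y.0) false)) - (if true then ((1 - 1) * (if true then 0 else 7)) else (let u = false in (0 * 4))))
step 4: [beta@0.1] ((0 - 0) - (if true then ((1 - 1) * (if true then 0 else 7)) else (let u = false in (0 * 4))))
step 5: [delta@0] (0 - (if true then ((1 - 1) * (if true then 0 else 7)) else (let u = false in (0 * 4))))
step 6: [if@1] (0 - ((1 - 1) * (if true then 0 else 7)))
step 7: [delta@1.0] (0 - (0 * (if true then 0 else 7)))
step 8: [if@1.1] (0 - (0 * 0))
step 9: [delta@1] (0 - 0)
step 10: [delta@root] 0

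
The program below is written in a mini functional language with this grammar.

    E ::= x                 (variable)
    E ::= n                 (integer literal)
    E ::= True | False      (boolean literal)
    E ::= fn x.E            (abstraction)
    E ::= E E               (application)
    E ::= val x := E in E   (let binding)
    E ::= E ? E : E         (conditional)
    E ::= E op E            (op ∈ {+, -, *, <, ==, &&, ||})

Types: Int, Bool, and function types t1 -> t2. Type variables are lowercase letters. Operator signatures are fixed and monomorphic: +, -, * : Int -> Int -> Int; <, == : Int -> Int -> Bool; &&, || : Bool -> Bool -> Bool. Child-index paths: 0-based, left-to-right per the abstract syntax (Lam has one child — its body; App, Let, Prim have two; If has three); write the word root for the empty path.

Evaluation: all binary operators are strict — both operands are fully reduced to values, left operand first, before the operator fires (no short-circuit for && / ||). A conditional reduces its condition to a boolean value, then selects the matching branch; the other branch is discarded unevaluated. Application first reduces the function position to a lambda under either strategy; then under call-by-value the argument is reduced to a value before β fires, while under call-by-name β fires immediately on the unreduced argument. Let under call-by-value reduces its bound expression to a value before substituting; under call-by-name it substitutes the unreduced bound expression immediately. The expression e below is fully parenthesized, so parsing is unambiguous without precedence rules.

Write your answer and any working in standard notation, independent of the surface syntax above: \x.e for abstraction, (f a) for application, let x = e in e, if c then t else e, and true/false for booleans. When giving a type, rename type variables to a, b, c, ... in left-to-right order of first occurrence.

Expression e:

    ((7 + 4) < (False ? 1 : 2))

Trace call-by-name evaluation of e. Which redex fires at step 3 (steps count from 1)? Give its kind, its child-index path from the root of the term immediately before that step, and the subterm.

Trace:
step 0: ((7 + 4) < (if false then 1 else 2))
step 1: [delta@0] (11 < (if false then 1 else 2))
step 2: [if@1] (11 < 2)
step 3: [delta@root] false

Answer: delta at root : (11 < 2)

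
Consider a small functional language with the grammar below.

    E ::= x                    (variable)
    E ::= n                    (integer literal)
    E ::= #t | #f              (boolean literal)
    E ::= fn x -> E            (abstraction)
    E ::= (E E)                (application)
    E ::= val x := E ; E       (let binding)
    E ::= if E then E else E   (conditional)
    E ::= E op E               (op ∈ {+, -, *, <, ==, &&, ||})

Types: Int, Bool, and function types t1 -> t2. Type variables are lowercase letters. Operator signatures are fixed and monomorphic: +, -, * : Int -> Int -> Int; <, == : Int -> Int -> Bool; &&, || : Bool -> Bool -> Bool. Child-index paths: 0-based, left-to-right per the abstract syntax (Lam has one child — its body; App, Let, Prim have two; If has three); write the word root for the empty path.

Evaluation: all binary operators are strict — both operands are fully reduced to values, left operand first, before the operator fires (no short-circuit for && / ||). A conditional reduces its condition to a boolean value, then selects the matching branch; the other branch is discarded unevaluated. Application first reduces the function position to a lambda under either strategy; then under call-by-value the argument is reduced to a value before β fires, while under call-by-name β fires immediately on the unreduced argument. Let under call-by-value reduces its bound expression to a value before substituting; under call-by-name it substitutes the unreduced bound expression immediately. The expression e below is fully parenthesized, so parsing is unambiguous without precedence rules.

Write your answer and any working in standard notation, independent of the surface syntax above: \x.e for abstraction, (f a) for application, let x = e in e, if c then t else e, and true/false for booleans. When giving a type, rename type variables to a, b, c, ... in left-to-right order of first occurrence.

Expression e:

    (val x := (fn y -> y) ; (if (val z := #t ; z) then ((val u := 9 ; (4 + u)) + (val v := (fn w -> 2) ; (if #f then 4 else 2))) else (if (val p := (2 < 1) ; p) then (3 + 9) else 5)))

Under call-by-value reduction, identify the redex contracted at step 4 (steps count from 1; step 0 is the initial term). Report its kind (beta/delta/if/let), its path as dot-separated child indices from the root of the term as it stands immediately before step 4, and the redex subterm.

Derivation:
step 0: (let x = (\y.y) in (if (let z = true in z) then ((let u = 9 in (4 + u)) + (let v = (\w.2) in (if false then 4 else 2))) else (if (let p = (2 < 1) in p) then (3 + 9) else 5)))
step 1: [let@root] (if (let z = true in z) then ((let u = 9 in (4 + u)) + (let v = (\w.2) in (if false then 4 else 2))) else (if (let p = (2 < 1) in p) then (3 + 9) else 5))
step 2: [let@0] (if true then ((let u = 9 in (4 + u)) + (let v = (\w.2) in (if false then 4 else 2))) else (if (let p = (2 < 1) in p) then (3 + 9) else 5))
step 3: [if@root] ((let u = 9 in (4 + u)) + (let v = (\w.2) in (if false then 4 else 2)))
step 4: [let@0] ((4 + 9) + (let v = (\w.2) in (if false then 4 else 2)))

Answer: let at 0 : (let u = 9 in (4 + u))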